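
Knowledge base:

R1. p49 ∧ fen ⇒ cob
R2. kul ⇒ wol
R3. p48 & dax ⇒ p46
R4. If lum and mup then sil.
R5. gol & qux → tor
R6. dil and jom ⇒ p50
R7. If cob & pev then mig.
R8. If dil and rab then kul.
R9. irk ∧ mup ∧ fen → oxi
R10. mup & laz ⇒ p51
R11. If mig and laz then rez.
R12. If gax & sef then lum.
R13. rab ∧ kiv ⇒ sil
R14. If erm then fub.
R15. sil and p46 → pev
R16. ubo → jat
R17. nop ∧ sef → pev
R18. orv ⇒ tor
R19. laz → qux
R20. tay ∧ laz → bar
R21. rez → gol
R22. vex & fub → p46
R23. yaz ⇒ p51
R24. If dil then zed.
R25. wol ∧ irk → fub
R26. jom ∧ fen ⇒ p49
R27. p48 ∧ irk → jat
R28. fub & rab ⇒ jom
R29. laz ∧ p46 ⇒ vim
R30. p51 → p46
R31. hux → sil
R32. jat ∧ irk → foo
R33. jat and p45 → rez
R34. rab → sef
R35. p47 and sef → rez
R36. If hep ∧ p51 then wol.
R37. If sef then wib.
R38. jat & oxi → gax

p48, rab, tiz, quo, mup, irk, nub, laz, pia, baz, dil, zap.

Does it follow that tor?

No

Forward chaining from the given facts derives: kul, p51, qux, zed, jat, p46, foo, sef, wib, wol, fub, jom, vim, p50.
Rules concluding tor: R5 needs gol; R18 needs orv — none of these are established.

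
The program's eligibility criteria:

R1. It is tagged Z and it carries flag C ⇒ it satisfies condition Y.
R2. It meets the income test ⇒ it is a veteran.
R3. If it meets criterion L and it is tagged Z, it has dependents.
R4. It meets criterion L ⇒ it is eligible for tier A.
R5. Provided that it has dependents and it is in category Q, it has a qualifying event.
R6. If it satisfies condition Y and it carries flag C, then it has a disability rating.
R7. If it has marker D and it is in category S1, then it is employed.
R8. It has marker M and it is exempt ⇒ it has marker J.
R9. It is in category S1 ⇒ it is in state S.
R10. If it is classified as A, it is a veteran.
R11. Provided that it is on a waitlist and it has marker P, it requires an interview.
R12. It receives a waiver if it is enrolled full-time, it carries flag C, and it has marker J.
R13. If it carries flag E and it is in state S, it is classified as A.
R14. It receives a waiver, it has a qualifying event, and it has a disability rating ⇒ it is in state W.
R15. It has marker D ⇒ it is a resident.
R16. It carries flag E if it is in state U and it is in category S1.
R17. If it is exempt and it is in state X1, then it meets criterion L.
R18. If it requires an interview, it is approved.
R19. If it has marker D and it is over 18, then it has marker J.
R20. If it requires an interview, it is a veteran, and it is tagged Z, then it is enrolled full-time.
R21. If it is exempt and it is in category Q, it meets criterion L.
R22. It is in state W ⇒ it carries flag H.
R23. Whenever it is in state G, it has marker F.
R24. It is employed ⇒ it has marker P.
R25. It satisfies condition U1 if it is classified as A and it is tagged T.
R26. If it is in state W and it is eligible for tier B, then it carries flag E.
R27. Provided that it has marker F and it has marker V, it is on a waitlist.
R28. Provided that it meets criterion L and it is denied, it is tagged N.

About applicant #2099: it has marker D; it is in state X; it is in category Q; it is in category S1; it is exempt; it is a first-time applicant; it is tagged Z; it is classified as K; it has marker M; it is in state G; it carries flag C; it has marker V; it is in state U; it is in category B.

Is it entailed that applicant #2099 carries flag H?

Yes

By R1 (it is tagged Z, it carries flag C): it satisfies condition Y.
By R6 (it satisfies condition Y, it carries flag C): it has a disability rating.
By R7 (it has marker D, it is in category S1): it is employed.
By R8 (it has marker M, it is exempt): it has marker J.
By R9 (it is in category S1): it is in state S.
By R16 (it is in state U, it is in category S1): it carries flag E.
By R21 (it is exempt, it is in category Q): it meets criterion L.
By R23 (it is in state G): it has marker F.
By R24 (it is employed): it has marker P.
By R27 (it has marker F, it has marker V): it is on a waitlist.
By R3 (it meets criterion L, it is tagged Z): it has dependents.
By R5 (it has dependents, it is in category Q): it has a qualifying event.
By R11 (it is on a waitlist, it has marker P): it requires an interview.
By R13 (it carries flag E, it is in state S): it is classified as A.
By R10 (it is classified as A): it is a veteran.
By R20 (it requires an interview, it is a veteran, it is tagged Z): it is enrolled full-time.
By R12 (it is enrolled full-time, it carries flag C, it has marker J): it receives a waiver.
By R14 (it receives a waiver, it has a qualifying event, it has a disability rating): it is in state W.
By R22 (it is in state W): it carries flag H.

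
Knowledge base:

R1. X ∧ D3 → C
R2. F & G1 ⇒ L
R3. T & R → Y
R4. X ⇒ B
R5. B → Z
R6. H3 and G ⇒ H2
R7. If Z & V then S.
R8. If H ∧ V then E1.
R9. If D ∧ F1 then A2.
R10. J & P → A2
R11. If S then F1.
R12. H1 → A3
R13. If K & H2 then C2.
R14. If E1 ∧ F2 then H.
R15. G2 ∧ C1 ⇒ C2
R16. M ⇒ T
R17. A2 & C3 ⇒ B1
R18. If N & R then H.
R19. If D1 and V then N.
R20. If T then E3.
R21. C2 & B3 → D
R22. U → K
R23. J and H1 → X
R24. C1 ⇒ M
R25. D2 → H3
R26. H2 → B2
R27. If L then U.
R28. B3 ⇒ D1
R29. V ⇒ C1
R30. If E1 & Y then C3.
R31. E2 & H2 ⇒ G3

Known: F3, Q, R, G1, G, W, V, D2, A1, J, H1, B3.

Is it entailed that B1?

Forward chaining from the given facts derives: A3, X, H3, D1, C1, B, Z, H2, S, F1, N, M, B2, T, H, E3, Y, E1, C3.
The only rule concluding B1 is R17, which needs A2; that is never established.

No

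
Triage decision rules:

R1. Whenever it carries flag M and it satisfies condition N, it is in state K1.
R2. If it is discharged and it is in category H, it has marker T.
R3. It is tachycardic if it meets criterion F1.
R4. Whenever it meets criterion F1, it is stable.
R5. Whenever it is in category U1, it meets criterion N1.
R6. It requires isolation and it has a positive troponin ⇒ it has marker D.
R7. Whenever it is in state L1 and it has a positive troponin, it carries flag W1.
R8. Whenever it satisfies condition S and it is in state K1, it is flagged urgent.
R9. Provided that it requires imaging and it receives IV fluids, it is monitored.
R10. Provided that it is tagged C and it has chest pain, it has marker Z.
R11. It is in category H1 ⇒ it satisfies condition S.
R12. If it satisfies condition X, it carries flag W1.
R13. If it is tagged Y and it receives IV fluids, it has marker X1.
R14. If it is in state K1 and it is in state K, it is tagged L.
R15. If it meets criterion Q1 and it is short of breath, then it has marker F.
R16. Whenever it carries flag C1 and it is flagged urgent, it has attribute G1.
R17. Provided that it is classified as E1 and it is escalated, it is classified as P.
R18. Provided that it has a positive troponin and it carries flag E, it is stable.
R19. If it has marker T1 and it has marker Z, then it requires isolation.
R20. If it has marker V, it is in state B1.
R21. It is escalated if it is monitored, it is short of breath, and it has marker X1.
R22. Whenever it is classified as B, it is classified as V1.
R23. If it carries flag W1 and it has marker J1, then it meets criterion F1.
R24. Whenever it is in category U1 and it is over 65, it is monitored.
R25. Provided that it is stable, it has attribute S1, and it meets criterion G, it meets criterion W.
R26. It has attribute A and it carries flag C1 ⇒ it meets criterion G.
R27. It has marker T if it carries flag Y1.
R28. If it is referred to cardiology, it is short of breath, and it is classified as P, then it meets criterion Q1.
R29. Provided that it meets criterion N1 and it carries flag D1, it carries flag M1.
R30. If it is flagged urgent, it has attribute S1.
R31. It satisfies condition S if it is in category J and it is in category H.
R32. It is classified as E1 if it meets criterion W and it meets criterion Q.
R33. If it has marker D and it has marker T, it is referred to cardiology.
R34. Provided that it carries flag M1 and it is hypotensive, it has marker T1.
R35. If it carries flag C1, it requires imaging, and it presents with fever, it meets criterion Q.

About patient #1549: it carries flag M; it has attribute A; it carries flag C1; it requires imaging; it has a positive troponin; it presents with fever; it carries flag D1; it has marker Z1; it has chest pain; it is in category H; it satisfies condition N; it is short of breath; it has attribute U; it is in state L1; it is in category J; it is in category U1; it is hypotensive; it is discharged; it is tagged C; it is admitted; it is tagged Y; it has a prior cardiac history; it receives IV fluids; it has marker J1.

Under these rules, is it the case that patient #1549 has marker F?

By R1 (it carries flag M, it satisfies condition N): it is in state K1.
By R2 (it is discharged, it is in category H): it has marker T.
By R5 (it is in category U1): it meets criterion N1.
By R7 (it is in state L1, it has a positive troponin): it carries flag W1.
By R9 (it requires imaging, it receives IV fluids): it is monitored.
By R10 (it is tagged C, it has chest pain): it has marker Z.
By R13 (it is tagged Y, it receives IV fluids): it has marker X1.
By R21 (it is monitored, it is short of breath, it has marker X1): it is escalated.
By R23 (it carries flag W1, it has marker J1): it meets criterion F1.
By R26 (it has attribute A, it carries flag C1): it meets criterion G.
By R29 (it meets criterion N1, it carries flag D1): it carries flag M1.
By R31 (it is in category J, it is in category H): it satisfies condition S.
By R34 (it carries flag M1, it is hypotensive): it has marker T1.
By R35 (it carries flag C1, it requires imaging, it presents with fever): it meets criterion Q.
By R4 (it meets criterion F1): it is stable.
By R8 (it satisfies condition S, it is in state K1): it is flagged urgent.
By R19 (it has marker T1, it has marker Z): it requires isolation.
By R30 (it is flagged urgent): it has attribute S1.
By R6 (it requires isolation, it has a positive troponin): it has marker D.
By R25 (it is stable, it has attribute S1, it meets criterion G): it meets criterion W.
By R32 (it meets criterion W, it meets criterion Q): it is classified as E1.
By R33 (it has marker D, it has marker T): it is referred to cardiology.
By R17 (it is classified as E1, it is escalated): it is classified as P.
By R28 (it is referred to cardiology, it is short of breath, it is classified as P): it meets criterion Q1.
By R15 (it meets criterion Q1, it is short of breath): it has marker F.

Yes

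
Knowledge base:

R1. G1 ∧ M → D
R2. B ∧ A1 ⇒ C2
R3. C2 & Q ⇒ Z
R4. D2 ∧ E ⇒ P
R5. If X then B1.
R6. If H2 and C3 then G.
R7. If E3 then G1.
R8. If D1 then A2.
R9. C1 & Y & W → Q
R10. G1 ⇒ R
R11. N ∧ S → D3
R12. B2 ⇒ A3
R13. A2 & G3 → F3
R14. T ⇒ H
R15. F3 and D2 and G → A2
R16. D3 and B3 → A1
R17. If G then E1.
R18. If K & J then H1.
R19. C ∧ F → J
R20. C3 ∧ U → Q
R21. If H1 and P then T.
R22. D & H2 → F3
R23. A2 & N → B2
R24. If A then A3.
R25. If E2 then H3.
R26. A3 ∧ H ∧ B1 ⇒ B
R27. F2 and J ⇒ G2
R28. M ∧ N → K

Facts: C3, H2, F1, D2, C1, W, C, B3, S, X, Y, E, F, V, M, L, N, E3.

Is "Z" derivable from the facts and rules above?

Yes

P  (by R4: D2, E)
B1  (by R5: X)
G  (by R6: H2, C3)
G1  (by R7: E3)
Q  (by R9: C1, Y, W)
D3  (by R11: N, S)
A1  (by R16: D3, B3)
J  (by R19: C, F)
K  (by R28: M, N)
D  (by R1: G1, M)
H1  (by R18: K, J)
T  (by R21: H1, P)
F3  (by R22: D, H2)
H  (by R14: T)
A2  (by R15: F3, D2, G)
B2  (by R23: A2, N)
A3  (by R12: B2)
B  (by R26: A3, H, B1)
C2  (by R2: B, A1)
Z  (by R3: C2, Q)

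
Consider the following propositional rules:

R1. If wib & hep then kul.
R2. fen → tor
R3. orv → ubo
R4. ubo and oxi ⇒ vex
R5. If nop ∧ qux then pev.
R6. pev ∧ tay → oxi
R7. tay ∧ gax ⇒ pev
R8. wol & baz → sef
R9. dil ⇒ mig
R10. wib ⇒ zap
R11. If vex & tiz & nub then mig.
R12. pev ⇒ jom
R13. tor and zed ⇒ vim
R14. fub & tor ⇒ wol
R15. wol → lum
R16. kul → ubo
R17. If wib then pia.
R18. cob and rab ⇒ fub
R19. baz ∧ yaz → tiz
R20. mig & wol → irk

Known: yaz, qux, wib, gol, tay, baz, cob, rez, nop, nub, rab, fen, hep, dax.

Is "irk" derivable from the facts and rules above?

Yes

kul  (by R1: wib, hep)
tor  (by R2: fen)
pev  (by R5: nop, qux)
oxi  (by R6: pev, tay)
ubo  (by R16: kul)
fub  (by R18: cob, rab)
tiz  (by R19: baz, yaz)
vex  (by R4: ubo, oxi)
mig  (by R11: vex, tiz, nub)
wol  (by R14: fub, tor)
irk  (by R20: mig, wol)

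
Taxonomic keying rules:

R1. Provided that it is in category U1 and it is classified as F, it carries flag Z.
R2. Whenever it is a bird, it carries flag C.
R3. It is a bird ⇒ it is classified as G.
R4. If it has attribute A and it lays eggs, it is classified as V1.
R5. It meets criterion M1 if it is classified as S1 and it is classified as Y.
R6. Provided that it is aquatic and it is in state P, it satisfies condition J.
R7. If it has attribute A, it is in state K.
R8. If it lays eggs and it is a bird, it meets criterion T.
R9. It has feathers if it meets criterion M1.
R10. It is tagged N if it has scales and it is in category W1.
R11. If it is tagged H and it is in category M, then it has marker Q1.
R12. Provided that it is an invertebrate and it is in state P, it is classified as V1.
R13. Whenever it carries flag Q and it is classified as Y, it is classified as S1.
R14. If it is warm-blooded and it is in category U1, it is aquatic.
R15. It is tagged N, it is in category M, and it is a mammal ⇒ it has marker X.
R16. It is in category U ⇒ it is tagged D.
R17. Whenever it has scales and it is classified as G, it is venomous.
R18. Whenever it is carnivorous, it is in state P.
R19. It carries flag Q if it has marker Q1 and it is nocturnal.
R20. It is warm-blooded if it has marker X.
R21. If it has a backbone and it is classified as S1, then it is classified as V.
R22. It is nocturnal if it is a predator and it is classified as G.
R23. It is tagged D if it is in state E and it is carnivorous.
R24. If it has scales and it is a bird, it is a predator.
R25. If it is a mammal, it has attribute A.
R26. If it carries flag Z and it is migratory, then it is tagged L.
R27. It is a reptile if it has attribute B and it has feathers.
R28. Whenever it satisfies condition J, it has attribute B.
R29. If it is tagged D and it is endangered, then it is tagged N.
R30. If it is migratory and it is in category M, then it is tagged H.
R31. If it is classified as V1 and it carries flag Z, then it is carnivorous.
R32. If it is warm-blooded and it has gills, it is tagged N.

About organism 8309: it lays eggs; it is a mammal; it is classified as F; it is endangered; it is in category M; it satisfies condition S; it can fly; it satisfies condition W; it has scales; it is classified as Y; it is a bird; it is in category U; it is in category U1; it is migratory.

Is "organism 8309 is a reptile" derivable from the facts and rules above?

Yes

By R1 (it is in category U1, it is classified as F): it carries flag Z.
By R3 (it is a bird): it is classified as G.
By R16 (it is in category U): it is tagged D.
By R24 (it has scales, it is a bird): it is a predator.
By R25 (it is a mammal): it has attribute A.
By R29 (it is tagged D, it is endangered): it is tagged N.
By R30 (it is migratory, it is in category M): it is tagged H.
By R4 (it has attribute A, it lays eggs): it is classified as V1.
By R11 (it is tagged H, it is in category M): it has marker Q1.
By R15 (it is tagged N, it is in category M, it is a mammal): it has marker X.
By R20 (it has marker X): it is warm-blooded.
By R22 (it is a predator, it is classified as G): it is nocturnal.
By R31 (it is classified as V1, it carries flag Z): it is carnivorous.
By R14 (it is warm-blooded, it is in category U1): it is aquatic.
By R18 (it is carnivorous): it is in state P.
By R19 (it has marker Q1, it is nocturnal): it carries flag Q.
By R6 (it is aquatic, it is in state P): it satisfies condition J.
By R13 (it carries flag Q, it is classified as Y): it is classified as S1.
By R28 (it satisfies condition J): it has attribute B.
By R5 (it is classified as S1, it is classified as Y): it meets criterion M1.
By R9 (it meets criterion M1): it has feathers.
By R27 (it has attribute B, it has feathers): it is a reptile.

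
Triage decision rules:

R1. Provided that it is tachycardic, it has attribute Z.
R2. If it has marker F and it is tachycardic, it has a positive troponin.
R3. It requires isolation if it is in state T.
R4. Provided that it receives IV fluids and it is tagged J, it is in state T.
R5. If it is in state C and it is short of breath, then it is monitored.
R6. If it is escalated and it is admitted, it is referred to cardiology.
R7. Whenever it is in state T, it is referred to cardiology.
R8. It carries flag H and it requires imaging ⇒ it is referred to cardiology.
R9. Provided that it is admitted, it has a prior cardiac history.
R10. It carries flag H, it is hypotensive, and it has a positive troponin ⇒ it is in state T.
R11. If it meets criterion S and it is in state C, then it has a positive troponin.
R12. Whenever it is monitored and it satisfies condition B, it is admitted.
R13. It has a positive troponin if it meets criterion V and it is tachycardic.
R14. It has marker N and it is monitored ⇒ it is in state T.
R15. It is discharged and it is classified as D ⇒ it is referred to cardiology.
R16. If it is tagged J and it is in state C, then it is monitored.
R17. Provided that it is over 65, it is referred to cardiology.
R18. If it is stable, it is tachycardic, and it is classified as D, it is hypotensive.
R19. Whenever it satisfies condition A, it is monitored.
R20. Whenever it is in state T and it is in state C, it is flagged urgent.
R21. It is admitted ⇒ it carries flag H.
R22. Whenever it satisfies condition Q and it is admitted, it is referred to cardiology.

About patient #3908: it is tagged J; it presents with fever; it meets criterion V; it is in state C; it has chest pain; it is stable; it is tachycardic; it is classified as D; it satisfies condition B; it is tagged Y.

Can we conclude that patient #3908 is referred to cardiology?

Yes

By R13 (it meets criterion V, it is tachycardic): it has a positive troponin.
By R16 (it is tagged J, it is in state C): it is monitored.
By R18 (it is stable, it is tachycardic, it is classified as D): it is hypotensive.
By R12 (it is monitored, it satisfies condition B): it is admitted.
By R21 (it is admitted): it carries flag H.
By R10 (it carries flag H, it is hypotensive, it has a positive troponin): it is in state T.
By R7 (it is in state T): it is referred to cardiology.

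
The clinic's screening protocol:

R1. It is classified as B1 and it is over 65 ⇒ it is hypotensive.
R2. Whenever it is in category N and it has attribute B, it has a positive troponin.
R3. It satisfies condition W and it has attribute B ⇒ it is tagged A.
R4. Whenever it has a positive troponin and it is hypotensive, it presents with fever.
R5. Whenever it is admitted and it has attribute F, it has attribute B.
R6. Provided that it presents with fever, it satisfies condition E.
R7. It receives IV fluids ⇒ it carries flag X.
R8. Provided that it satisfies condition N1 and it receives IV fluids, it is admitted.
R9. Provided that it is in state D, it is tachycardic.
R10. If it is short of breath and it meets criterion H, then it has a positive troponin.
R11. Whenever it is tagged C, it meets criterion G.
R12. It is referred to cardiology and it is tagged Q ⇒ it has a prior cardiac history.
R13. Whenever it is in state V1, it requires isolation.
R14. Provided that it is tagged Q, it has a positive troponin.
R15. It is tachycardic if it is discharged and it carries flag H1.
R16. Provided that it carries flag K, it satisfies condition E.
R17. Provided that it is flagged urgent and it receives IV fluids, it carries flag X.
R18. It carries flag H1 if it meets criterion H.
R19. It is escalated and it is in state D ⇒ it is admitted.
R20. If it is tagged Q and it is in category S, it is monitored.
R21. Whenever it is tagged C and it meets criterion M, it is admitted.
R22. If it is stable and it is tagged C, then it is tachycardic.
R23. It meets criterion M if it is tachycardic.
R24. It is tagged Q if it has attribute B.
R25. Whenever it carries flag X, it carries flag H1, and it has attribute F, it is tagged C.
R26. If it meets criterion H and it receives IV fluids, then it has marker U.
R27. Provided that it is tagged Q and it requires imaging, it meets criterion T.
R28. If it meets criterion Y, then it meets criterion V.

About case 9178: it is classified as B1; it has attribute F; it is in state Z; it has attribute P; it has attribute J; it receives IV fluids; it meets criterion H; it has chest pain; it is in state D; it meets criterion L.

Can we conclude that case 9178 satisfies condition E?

No

Forward chaining from the given facts derives: carries flag X, is tachycardic, carries flag H1, meets criterion M, is tagged C, has marker U, meets criterion G, is admitted, has attribute B, is tagged Q, has a positive troponin.
Rules concluding "it satisfies condition E": R6 needs "it presents with fever"; R16 needs "it carries flag K" — none of these are established.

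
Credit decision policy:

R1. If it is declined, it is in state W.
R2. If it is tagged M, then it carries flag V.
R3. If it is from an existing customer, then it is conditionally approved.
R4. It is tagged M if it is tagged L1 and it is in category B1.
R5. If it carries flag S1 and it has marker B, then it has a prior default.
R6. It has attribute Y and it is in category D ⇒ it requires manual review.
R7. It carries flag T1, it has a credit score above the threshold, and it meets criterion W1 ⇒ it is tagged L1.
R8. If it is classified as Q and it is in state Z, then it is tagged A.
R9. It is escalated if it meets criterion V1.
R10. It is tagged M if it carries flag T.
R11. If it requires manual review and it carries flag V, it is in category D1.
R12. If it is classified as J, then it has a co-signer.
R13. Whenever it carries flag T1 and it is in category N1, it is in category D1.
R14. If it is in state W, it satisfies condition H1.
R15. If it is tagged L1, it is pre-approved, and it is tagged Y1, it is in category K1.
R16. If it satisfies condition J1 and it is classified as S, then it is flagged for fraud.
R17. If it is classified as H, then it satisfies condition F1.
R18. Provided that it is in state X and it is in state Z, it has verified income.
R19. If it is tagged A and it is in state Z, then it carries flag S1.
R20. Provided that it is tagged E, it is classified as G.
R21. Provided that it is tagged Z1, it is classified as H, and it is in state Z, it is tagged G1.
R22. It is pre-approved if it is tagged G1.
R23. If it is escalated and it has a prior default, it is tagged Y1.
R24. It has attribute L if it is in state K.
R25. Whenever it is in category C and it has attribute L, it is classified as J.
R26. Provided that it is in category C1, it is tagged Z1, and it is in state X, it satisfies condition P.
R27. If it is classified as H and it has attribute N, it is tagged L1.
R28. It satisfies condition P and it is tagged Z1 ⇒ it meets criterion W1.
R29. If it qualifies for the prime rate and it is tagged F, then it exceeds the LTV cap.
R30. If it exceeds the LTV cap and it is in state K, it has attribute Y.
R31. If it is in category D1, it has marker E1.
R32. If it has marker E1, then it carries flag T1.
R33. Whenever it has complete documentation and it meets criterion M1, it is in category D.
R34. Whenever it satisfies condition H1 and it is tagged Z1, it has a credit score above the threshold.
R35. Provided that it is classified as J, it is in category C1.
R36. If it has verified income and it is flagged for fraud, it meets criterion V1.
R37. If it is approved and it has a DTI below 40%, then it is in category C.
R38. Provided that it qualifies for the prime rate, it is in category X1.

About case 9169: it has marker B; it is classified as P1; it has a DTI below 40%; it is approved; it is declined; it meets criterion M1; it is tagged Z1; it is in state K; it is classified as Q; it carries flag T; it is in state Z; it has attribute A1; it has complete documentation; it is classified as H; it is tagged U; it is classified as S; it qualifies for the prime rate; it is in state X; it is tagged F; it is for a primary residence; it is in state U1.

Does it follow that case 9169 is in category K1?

No

Forward chaining from the given facts derives: is in state W, is tagged A, is tagged M, satisfies condition H1, satisfies condition F1, has verified income, carries flag S1, is tagged G1, is pre-approved, has attribute L, exceeds the LTV cap, has attribute Y, is in category D, has a credit score above the threshold, is in category C, is in category X1, carries flag V, has a prior default, requires manual review, is in category D1, is classified as J, has marker E1, carries flag T1, is in category C1, has a co-signer, satisfies condition P, meets criterion W1, is tagged L1.
The only rule concluding "it is in category K1" is R15, which needs "it is tagged Y1"; that is never established.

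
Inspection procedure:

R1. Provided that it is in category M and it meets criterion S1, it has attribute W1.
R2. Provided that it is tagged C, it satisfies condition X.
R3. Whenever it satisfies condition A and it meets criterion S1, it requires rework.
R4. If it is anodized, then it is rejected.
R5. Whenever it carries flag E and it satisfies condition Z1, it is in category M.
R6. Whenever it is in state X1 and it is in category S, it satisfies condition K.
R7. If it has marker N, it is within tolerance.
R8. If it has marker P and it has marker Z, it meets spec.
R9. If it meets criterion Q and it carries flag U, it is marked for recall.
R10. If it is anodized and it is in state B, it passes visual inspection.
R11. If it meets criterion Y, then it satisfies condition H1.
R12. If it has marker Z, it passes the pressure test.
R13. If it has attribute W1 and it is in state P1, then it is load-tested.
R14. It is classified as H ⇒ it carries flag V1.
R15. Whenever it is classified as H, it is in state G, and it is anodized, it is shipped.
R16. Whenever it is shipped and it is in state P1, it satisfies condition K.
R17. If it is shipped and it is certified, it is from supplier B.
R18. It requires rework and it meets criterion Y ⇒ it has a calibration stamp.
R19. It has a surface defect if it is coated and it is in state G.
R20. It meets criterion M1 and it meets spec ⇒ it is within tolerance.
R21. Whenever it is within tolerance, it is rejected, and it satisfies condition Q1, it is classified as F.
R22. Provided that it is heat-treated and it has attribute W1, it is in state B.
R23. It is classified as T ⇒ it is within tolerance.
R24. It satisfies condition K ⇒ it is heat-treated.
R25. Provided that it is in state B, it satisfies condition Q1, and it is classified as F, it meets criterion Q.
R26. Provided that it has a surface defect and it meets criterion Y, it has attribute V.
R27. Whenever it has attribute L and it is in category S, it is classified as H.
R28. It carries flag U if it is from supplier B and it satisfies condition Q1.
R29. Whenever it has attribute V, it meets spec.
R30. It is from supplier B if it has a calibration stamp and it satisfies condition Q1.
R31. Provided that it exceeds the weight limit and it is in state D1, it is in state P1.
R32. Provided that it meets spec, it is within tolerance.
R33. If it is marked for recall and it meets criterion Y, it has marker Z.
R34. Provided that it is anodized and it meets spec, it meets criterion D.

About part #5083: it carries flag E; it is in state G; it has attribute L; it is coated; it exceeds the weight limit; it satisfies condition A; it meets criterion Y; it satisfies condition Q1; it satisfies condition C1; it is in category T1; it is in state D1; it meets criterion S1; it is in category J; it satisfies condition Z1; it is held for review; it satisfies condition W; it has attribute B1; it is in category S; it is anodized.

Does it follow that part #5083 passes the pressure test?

By R3 (it satisfies condition A, it meets criterion S1): it requires rework.
By R4 (it is anodized): it is rejected.
By R5 (it carries flag E, it satisfies condition Z1): it is in category M.
By R18 (it requires rework, it meets criterion Y): it has a calibration stamp.
By R19 (it is coated, it is in state G): it has a surface defect.
By R26 (it has a surface defect, it meets criterion Y): it has attribute V.
By R27 (it has attribute L, it is in category S): it is classified as H.
By R29 (it has attribute V): it meets spec.
By R30 (it has a calibration stamp, it satisfies condition Q1): it is from supplier B.
By R31 (it exceeds the weight limit, it is in state D1): it is in state P1.
By R32 (it meets spec): it is within tolerance.
By R1 (it is in category M, it meets criterion S1): it has attribute W1.
By R15 (it is classified as H, it is in state G, it is anodized): it is shipped.
By R16 (it is shipped, it is in state P1): it satisfies condition K.
By R21 (it is within tolerance, it is rejected, it satisfies condition Q1): it is classified as F.
By R24 (it satisfies condition K): it is heat-treated.
By R28 (it is from supplier B, it satisfies condition Q1): it carries flag U.
By R22 (it is heat-treated, it has attribute W1): it is in state B.
By R25 (it is in state B, it satisfies condition Q1, it is classified as F): it meets criterion Q.
By R9 (it meets criterion Q, it carries flag U): it is marked for recall.
By R33 (it is marked for recall, it meets criterion Y): it has marker Z.
By R12 (it has marker Z): it passes the pressure test.

Yes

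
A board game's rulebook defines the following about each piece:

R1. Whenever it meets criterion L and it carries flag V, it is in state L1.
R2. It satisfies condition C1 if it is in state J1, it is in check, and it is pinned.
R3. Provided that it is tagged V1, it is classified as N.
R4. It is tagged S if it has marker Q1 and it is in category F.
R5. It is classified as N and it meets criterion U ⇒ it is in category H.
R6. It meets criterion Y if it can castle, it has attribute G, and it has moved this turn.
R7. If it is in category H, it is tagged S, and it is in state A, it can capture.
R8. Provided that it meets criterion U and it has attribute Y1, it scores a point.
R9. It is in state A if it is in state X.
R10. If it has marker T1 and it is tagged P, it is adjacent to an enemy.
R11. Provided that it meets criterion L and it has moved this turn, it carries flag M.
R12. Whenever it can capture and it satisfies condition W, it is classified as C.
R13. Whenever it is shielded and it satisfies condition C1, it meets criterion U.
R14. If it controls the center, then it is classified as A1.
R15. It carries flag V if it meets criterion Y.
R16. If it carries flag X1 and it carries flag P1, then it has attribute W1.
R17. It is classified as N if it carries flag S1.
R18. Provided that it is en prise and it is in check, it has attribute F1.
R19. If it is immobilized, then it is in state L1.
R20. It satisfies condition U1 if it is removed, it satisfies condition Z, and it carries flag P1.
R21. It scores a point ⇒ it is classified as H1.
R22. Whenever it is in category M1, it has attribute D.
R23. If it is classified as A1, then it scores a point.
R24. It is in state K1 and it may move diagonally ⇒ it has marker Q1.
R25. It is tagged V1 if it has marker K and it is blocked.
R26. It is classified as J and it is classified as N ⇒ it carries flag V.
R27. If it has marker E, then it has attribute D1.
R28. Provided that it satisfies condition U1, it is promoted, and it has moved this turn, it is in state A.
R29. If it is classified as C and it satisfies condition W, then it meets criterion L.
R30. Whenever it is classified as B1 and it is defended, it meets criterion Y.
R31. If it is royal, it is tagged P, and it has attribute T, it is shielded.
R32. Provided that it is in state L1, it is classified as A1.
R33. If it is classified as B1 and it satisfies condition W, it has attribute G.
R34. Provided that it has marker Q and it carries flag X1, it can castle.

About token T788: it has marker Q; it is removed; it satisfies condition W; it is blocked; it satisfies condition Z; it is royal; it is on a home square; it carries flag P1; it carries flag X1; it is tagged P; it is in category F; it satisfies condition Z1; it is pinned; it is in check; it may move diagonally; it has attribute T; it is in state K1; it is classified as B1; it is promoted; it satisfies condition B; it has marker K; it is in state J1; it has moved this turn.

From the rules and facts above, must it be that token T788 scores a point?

Yes

By R2 (it is in state J1, it is in check, it is pinned): it satisfies condition C1.
By R20 (it is removed, it satisfies condition Z, it carries flag P1): it satisfies condition U1.
By R24 (it is in state K1, it may move diagonally): it has marker Q1.
By R25 (it has marker K, it is blocked): it is tagged V1.
By R28 (it satisfies condition U1, it is promoted, it has moved this turn): it is in state A.
By R31 (it is royal, it is tagged P, it has attribute T): it is shielded.
By R33 (it is classified as B1, it satisfies condition W): it has attribute G.
By R34 (it has marker Q, it carries flag X1): it can castle.
By R3 (it is tagged V1): it is classified as N.
By R4 (it has marker Q1, it is in category F): it is tagged S.
By R6 (it can castle, it has attribute G, it has moved this turn): it meets criterion Y.
By R13 (it is shielded, it satisfies condition C1): it meets criterion U.
By R15 (it meets criterion Y): it carries flag V.
By R5 (it is classified as N, it meets criterion U): it is in category H.
By R7 (it is in category H, it is tagged S, it is in state A): it can capture.
By R12 (it can capture, it satisfies condition W): it is classified as C.
By R29 (it is classified as C, it satisfies condition W): it meets criterion L.
By R1 (it meets criterion L, it carries flag V): it is in state L1.
By R32 (it is in state L1): it is classified as A1.
By R23 (it is classified as A1): it scores a point.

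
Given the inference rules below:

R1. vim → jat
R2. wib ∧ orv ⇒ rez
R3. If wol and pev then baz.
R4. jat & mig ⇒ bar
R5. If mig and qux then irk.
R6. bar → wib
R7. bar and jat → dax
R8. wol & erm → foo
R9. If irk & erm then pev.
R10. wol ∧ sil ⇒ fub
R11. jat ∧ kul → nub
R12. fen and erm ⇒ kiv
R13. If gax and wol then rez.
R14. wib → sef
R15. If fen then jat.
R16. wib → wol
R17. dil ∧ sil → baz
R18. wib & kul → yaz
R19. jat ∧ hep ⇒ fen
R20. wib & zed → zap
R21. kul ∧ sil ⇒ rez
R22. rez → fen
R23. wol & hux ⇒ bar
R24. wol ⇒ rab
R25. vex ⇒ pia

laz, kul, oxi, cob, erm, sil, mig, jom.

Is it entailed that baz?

Forward chaining from the given facts derives: rez, fen, kiv, jat, bar, wib, dax, nub, sef, wol, yaz, rab, foo, fub.
Rules concluding baz: R3 needs pev; R17 needs dil — none of these are established.

No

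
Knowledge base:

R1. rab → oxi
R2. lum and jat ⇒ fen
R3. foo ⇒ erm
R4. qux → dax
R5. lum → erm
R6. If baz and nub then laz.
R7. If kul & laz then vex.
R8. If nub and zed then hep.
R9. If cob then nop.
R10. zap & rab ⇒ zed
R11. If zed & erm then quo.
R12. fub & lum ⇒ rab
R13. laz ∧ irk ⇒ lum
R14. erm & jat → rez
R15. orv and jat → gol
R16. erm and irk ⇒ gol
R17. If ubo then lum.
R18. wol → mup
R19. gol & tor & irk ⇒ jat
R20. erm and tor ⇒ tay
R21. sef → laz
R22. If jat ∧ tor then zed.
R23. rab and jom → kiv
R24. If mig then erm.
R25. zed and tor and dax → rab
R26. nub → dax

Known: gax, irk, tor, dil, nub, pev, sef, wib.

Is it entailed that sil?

Forward chaining from the given facts derives: laz, dax, lum, erm, gol, jat, tay, zed, rab, oxi, fen, hep, quo, rez.
No rule has sil as its conclusion, and it is not among the given facts.

No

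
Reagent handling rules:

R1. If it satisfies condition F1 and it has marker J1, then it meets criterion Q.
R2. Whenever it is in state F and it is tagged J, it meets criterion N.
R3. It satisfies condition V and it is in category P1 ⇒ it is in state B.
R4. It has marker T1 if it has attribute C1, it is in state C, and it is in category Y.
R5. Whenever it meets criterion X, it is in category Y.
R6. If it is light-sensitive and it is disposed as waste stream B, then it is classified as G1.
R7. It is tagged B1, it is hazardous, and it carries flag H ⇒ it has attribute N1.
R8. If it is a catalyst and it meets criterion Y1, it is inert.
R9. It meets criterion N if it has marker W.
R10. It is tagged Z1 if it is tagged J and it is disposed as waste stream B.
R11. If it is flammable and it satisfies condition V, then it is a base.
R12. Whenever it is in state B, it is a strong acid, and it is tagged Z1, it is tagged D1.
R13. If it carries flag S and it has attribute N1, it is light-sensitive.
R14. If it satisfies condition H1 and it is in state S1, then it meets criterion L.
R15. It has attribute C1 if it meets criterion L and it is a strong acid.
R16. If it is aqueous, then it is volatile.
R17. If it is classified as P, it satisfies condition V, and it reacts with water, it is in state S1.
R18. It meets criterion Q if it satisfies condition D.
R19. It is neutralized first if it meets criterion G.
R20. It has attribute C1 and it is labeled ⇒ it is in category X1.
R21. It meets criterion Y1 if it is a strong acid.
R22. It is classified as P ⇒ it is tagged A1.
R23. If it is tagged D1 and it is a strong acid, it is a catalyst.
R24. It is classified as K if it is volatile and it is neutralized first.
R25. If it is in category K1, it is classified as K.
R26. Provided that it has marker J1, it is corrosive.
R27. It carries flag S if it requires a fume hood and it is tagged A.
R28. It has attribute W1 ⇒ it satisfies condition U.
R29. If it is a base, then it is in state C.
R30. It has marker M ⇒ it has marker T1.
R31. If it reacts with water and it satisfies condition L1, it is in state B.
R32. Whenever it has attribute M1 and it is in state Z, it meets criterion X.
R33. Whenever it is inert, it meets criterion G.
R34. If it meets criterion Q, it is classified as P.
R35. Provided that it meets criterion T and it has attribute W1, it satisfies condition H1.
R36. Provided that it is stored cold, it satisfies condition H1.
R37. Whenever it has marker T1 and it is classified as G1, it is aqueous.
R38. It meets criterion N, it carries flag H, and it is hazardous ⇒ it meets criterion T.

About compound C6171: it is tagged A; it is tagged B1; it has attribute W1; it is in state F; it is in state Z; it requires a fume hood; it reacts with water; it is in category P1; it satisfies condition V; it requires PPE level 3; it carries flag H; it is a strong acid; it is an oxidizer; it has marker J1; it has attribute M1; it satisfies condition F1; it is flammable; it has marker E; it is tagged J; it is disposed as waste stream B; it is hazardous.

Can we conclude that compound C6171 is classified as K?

By R1 (it satisfies condition F1, it has marker J1): it meets criterion Q.
By R2 (it is in state F, it is tagged J): it meets criterion N.
By R3 (it satisfies condition V, it is in category P1): it is in state B.
By R7 (it is tagged B1, it is hazardous, it carries flag H): it has attribute N1.
By R10 (it is tagged J, it is disposed as waste stream B): it is tagged Z1.
By R11 (it is flammable, it satisfies condition V): it is a base.
By R12 (it is in state B, it is a strong acid, it is tagged Z1): it is tagged D1.
By R21 (it is a strong acid): it meets criterion Y1.
By R23 (it is tagged D1, it is a strong acid): it is a catalyst.
By R27 (it requires a fume hood, it is tagged A): it carries flag S.
By R29 (it is a base): it is in state C.
By R32 (it has attribute M1, it is in state Z): it meets criterion X.
By R34 (it meets criterion Q): it is classified as P.
By R38 (it meets criterion N, it carries flag H, it is hazardous): it meets criterion T.
By R5 (it meets criterion X): it is in category Y.
By R8 (it is a catalyst, it meets criterion Y1): it is inert.
By R13 (it carries flag S, it has attribute N1): it is light-sensitive.
By R17 (it is classified as P, it satisfies condition V, it reacts with water): it is in state S1.
By R33 (it is inert): it meets criterion G.
By R35 (it meets criterion T, it has attribute W1): it satisfies condition H1.
By R6 (it is light-sensitive, it is disposed as waste stream B): it is classified as G1.
By R14 (it satisfies condition H1, it is in state S1): it meets criterion L.
By R15 (it meets criterion L, it is a strong acid): it has attribute C1.
By R19 (it meets criterion G): it is neutralized first.
By R4 (it has attribute C1, it is in state C, it is in category Y): it has marker T1.
By R37 (it has marker T1, it is classified as G1): it is aqueous.
By R16 (it is aqueous): it is volatile.
By R24 (it is volatile, it is neutralized first): it is classified as K.

Yes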